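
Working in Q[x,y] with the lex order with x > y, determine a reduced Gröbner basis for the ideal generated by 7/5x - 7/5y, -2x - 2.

G = {x + 1, y + 1}

f_1 = 7/5x - 7/5y, LT = x.
f_2 = -2x - 2, LT = x.

S(f_1,f_2): lcm = x. S = -y - 1.
  leading term y: no divisor's leading term divides it; move -y to the remainder.
  leading term 1: no divisor's leading term divides it; move -1 to the remainder.
  remainder -y - 1 ≠ 0; add g_3 = -y - 1 to the basis.

The other S-polynomials (S(f_1,g_3), S(f_2,g_3)) all reduce to 0 modulo the current basis, so we have a Gröbner basis.
Inter-reduce: drop elements whose leading term is divisible by another's, tail-reduce, and make monic.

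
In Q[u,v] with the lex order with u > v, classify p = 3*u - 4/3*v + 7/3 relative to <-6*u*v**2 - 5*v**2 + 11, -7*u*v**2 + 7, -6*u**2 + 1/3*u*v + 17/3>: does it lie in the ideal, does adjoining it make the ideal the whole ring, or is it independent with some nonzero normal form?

Adjoining 3*u - 4/3*v + 7/3 makes the ideal the whole ring: the system is inconsistent.

First compute the reduced Gröbner basis of I by Buchberger's algorithm.
f_1 = -6*u*v**2 - 5*v**2 + 11, LT = u*v**2.
f_2 = -7*u*v**2 + 7, LT = u*v**2.
f_3 = -6*u**2 + 1/3*u*v + 17/3, LT = u**2.

S(f_1,f_2): lcm = u*v**2. S = 5/6*v**2 - 5/6.
  leading term v**2: no divisor's leading term divides it; move 5/6*v**2 to the remainder.
  leading term 1: no divisor's leading term divides it; move -5/6 to the remainder.
  remainder 5/6*v**2 - 5/6 ≠ 0; add h_4 = 5/6*v**2 - 5/6 to the basis.

S(f_1,f_3): lcm = u**2*v**2. S = 1/18*u*v**3 + 5/6*u*v**2 - 11/6*u + 17/18*v**2.
  leading term u*v**3: subtract (-1/108*v)·f_1 from 1/18*u*v**3 + 5/6*u*v**2 - 11/6*u + 17/18*v**2 → 5/6*u*v**2 - 11/6*u - 5/108*v**3 + 17/18*v**2 + 11/108*v
  leading term u*v**2: subtract (-5/36)·f_1 from 5/6*u*v**2 - 11/6*u - 5/108*v**3 + 17/18*v**2 + 11/108*v → -11/6*u - 5/108*v**3 + 1/4*v**2 + 11/108*v + 55/36
  leading term u: no divisor's leading term divides it; move -11/6*u to the remainder.
  leading term v**3: subtract (-1/18*v)·h_4 from -5/108*v**3 + 1/4*v**2 + 11/108*v + 55/36 → 1/4*v**2 + 1/18*v + 55/36
  leading term v**2: subtract (3/10)·h_4 from 1/4*v**2 + 1/18*v + 55/36 → 1/18*v + 16/9
  leading term v: no divisor's leading term divides it; move 1/18*v to the remainder.
  leading term 1: no divisor's leading term divides it; move 16/9 to the remainder.
  remainder -11/6*u + 1/18*v + 16/9 ≠ 0; add h_5 = -11/6*u + 1/18*v + 16/9 to the basis.

S(f_2,f_3): lcm = u**2*v**2. S = 1/18*u*v**3 - u + 17/18*v**2.
  leading term u*v**3: subtract (-1/108*v)·f_1 from 1/18*u*v**3 - u + 17/18*v**2 → -u - 5/108*v**3 + 17/18*v**2 + 11/108*v
  leading term u: subtract (6/11)·h_5 from -u - 5/108*v**3 + 17/18*v**2 + 11/108*v → -5/108*v**3 + 17/18*v**2 + 85/1188*v - 32/33
  leading term v**3: subtract (-1/18*v)·h_4 from -5/108*v**3 + 17/18*v**2 + 85/1188*v - 32/33 → 17/18*v**2 + 5/198*v - 32/33
  leading term v**2: subtract (17/15)·h_4 from 17/18*v**2 + 5/198*v - 32/33 → 5/198*v - 5/198
  leading term v: no divisor's leading term divides it; move 5/198*v to the remainder.
  leading term 1: no divisor's leading term divides it; move -5/198 to the remainder.
  remainder 5/198*v - 5/198 ≠ 0; add h_6 = 5/198*v - 5/198 to the basis.

The other S-polynomials (S(f_1,h_4), S(f_2,h_4), S(f_3,h_4), S(f_1,h_5), S(f_2,h_5), S(f_3,h_5), S(h_4,h_5), S(f_1,h_6), S(f_2,h_6), S(f_3,h_6), S(h_4,h_6), S(h_5,h_6)) all reduce to 0 modulo the current basis, so we have a Gröbner basis.
Inter-reduce: drop elements whose leading term is divisible by another's, tail-reduce, and make monic.
Reduced Gröbner basis: {u - 1, v - 1}.
Label its elements g_1 = u - 1, g_2 = v - 1.

Reduce p = 3*u - 4/3*v + 7/3 modulo G:
  leading term u: subtract (3)·g_1 from 3*u - 4/3*v + 7/3 → -4/3*v + 16/3
  leading term v: subtract (-4/3)·g_2 from -4/3*v + 16/3 → 4
  leading term 1: no divisor's leading term divides it; move 4 to the remainder.
  normal form = 4.
The normal form is nonzero, so p ∉ I. Since p minus its normal form lies in I, I + (p) = I + (r) where r = 4; decide whether this ideal is the whole ring.
Here r = 4 is a nonzero constant, hence a unit: 1 ∈ I + (p), the Gröbner basis of I + (p) is {1}, and the enlarged system has no common solution — adjoining p is inconsistent.

Ideal membership is decidable via reduction modulo a Gröbner basis.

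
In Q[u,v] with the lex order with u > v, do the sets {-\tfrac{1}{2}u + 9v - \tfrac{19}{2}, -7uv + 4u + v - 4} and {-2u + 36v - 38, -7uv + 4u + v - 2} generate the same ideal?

For a fixed monomial order, each ideal has a unique reduced Gröbner basis; comparing bases decides equality.
Buchberger on the first generating set:
f_1 = -\tfrac{1}{2}u + 9v - \tfrac{19}{2}, LT = u.
f_2 = -7uv + 4u + v - 4, LT = uv.

S(f_1,f_2): lcm = uv. S = \tfrac{4}{7}u - 18v^{2} + \tfrac{134}{7}v - \tfrac{4}{7}.
  reduce S modulo (f_1, f_2):
  remainder -18v^{2} + \tfrac{206}{7}v - \tfrac{80}{7} ≠ 0; add g_3 = -18v^{2} + \tfrac{206}{7}v - \tfrac{80}{7} to the basis.

The other S-polynomials (S(f_1,g_3), S(f_2,g_3)) all reduce to 0 modulo the current basis, so we have a Gröbner basis.
Inter-reduce: drop elements whose leading term is divisible by another's, tail-reduce, and make monic.
Reduced Gröbner basis: {u - 18v + 19, v^{2} - \tfrac{103}{63}v + \tfrac{40}{63}}.

Buchberger on the second generating set:
h_1 = -2u + 36v - 38, LT = u.
h_2 = -7uv + 4u + v - 2, LT = uv.

S(h_1,h_2): lcm = uv. S = \tfrac{4}{7}u - 18v^{2} + \tfrac{134}{7}v - \tfrac{2}{7}.
  reduce S modulo (h_1, h_2):
  remainder -18v^{2} + \tfrac{206}{7}v - \tfrac{78}{7} ≠ 0; add k_3 = -18v^{2} + \tfrac{206}{7}v - \tfrac{78}{7} to the basis.

The other S-polynomials (S(h_1,k_3), S(h_2,k_3)) all reduce to 0 modulo the current basis, so we have a Gröbner basis.
Inter-reduce: drop elements whose leading term is divisible by another's, tail-reduce, and make monic.
Reduced Gröbner basis: {u - 18v + 19, v^{2} - \tfrac{103}{63}v + \tfrac{13}{21}}.

Since the reduced bases disagree, the two ideals are not the same.

No, the ideals differ.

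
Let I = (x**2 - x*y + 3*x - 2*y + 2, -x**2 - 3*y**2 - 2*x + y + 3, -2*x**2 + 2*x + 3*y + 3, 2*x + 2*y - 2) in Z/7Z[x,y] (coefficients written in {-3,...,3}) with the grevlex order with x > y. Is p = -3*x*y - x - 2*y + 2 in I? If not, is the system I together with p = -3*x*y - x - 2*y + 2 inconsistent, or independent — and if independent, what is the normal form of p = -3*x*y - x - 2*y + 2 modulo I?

Adjoining -3*x*y - x - 2*y + 2 makes the ideal the whole ring: the system is inconsistent.

First compute the reduced Gröbner basis of I by Buchberger's algorithm.
f_1 = x**2 - x*y + 3*x - 2*y + 2, LT = x**2.
f_2 = -x**2 - 3*y**2 - 2*x + y + 3, LT = x**2.
f_3 = -2*x**2 + 2*x + 3*y + 3, LT = x**2.
f_4 = 2*x + 2*y - 2, LT = x.

S(f_1,f_2): lcm = x**2. S = -x*y - 3*y**2 + x - y - 2.
  leading term x*y: subtract (3*y)·f_4 from -x*y - 3*y**2 + x - y - 2 → -2*y**2 + x - 2*y - 2
  leading term y**2: no divisor's leading term divides it; move -2*y**2 to the remainder.
  leading term x: subtract (-3)·f_4 from x - 2*y - 2 → -3*y - 1
  leading term y: no divisor's leading term divides it; move -3*y to the remainder.
  leading term 1: no divisor's leading term divides it; move -1 to the remainder.
  remainder -2*y**2 - 3*y - 1 ≠ 0; add h_5 = -2*y**2 - 3*y - 1 to the basis.

S(f_1,f_3): lcm = x**2. S = -x*y - 3*x + 3*y.
  leading term x*y: subtract (3*y)·f_4 from -x*y - 3*x + 3*y → y**2 - 3*x + 2*y
  leading term y**2: subtract (3)·h_5 from y**2 - 3*x + 2*y → -3*x - 3*y + 3
  leading term x: subtract (2)·f_4 from -3*x - 3*y + 3 → 0
  remainder 0.

S(f_1,f_4): lcm = x**2. S = -2*x*y - 3*x - 2*y + 2.
  leading term x*y: subtract (-y)·f_4 from -2*x*y - 3*x - 2*y + 2 → 2*y**2 - 3*x + 3*y + 2
  leading term y**2: subtract (-1)·h_5 from 2*y**2 - 3*x + 3*y + 2 → -3*x + 1
  leading term x: subtract (2)·f_4 from -3*x + 1 → 3*y - 2
  leading term y: no divisor's leading term divides it; move 3*y to the remainder.
  leading term 1: no divisor's leading term divides it; move -2 to the remainder.
  remainder 3*y - 2 ≠ 0; add h_6 = 3*y - 2 to the basis.

S(f_2,f_3): lcm = x**2. S = 3*y**2 + 3*x - 3*y + 2.
  leading term y**2: subtract (2)·h_5 from 3*y**2 + 3*x - 3*y + 2 → 3*x + 3*y - 3
  leading term x: subtract (-2)·f_4 from 3*x + 3*y - 3 → 0
  remainder 0.

S(f_2,f_4): lcm = x**2. S = -x*y + 3*y**2 + 3*x - y - 3.
  leading term x*y: subtract (3*y)·f_4 from -x*y + 3*y**2 + 3*x - y - 3 → -3*y**2 + 3*x - 2*y - 3
  leading term y**2: subtract (-2)·h_5 from -3*y**2 + 3*x - 2*y - 3 → 3*x - y + 2
  leading term x: subtract (-2)·f_4 from 3*x - y + 2 → 3*y - 2
  leading term y: subtract (1)·h_6 from 3*y - 2 → 0
  remainder 0.

S(f_3,f_4): lcm = x**2. S = -x*y + 2*y + 2.
  leading term x*y: subtract (3*y)·f_4 from -x*y + 2*y + 2 → y**2 + y + 2
  leading term y**2: subtract (3)·h_5 from y**2 + y + 2 → 3*y - 2
  leading term y: subtract (1)·h_6 from 3*y - 2 → 0
  remainder 0.

S(f_1,h_5): leading monomials are coprime, so the S-polynomial reduces to 0 (Buchberger's first criterion).
S(f_2,h_5): leading monomials are coprime, so the S-polynomial reduces to 0 (Buchberger's first criterion).
S(f_3,h_5): leading monomials are coprime, so the S-polynomial reduces to 0 (Buchberger's first criterion).
S(f_4,h_5): leading monomials are coprime, so the S-polynomial reduces to 0 (Buchberger's first criterion).
S(f_1,h_6): leading monomials are coprime, so the S-polynomial reduces to 0 (Buchberger's first criterion).
S(f_2,h_6): leading monomials are coprime, so the S-polynomial reduces to 0 (Buchberger's first criterion).
S(f_3,h_6): leading monomials are coprime, so the S-polynomial reduces to 0 (Buchberger's first criterion).
S(f_4,h_6): leading monomials are coprime, so the S-polynomial reduces to 0 (Buchberger's first criterion).
S(h_5,h_6): lcm = y**2. S = y - 3.
  leading term y: subtract (-2)·h_6 from y - 3 → 0
  remainder 0.

Every S-polynomial of the final basis reduces to 0, so we have a Gröbner basis.
Inter-reduce: drop elements whose leading term is divisible by another's, tail-reduce, and make monic.
Reduced Gröbner basis: {x + 2, y - 3}.
Label its elements g_1 = x + 2, g_2 = y - 3.

Reduce p = -3*x*y - x - 2*y + 2 modulo G:
  leading term x*y: subtract (-3*y)·g_1 from -3*x*y - x - 2*y + 2 → -x - 3*y + 2
  leading term x: subtract (-1)·g_1 from -x - 3*y + 2 → -3*y - 3
  leading term y: subtract (-3)·g_2 from -3*y - 3 → 2
  leading term 1: no divisor's leading term divides it; move 2 to the remainder.
  normal form = 2.
The normal form is nonzero, so p ∉ I. Since p minus its normal form lies in I, I + (p) = I + (r) where r = 2; decide whether this ideal is the whole ring.
Here r = 2 is a nonzero constant, hence a unit: 1 ∈ I + (p), the Gröbner basis of I + (p) is {1}, and the enlarged system has no common solution — adjoining p is inconsistent.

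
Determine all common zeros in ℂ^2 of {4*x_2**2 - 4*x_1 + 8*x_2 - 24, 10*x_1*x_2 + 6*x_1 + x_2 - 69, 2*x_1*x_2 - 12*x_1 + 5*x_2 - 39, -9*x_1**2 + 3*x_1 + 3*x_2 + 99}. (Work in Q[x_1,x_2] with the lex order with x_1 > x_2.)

Compute a lex Gröbner basis by Buchberger's algorithm.
f_1 = -4*x_1 + 4*x_2**2 + 8*x_2 - 24, LT = x_1.
f_2 = 10*x_1*x_2 + 6*x_1 + x_2 - 69, LT = x_1*x_2.
f_3 = 2*x_1*x_2 - 12*x_1 + 5*x_2 - 39, LT = x_1*x_2.
f_4 = -9*x_1**2 + 3*x_1 + 3*x_2 + 99, LT = x_1**2.

S(f_1,f_2): lcm = x_1*x_2. S = -3/5*x_1 - x_2**3 - 2*x_2**2 + 59/10*x_2 + 69/10.
  leading term x_1: subtract (3/20)·f_1 from -3/5*x_1 - x_2**3 - 2*x_2**2 + 59/10*x_2 + 69/10 → -x_2**3 - 13/5*x_2**2 + 47/10*x_2 + 21/2
  leading term x_2**3: no divisor's leading term divides it; move -x_2**3 to the remainder.
  leading term x_2**2: no divisor's leading term divides it; move -13/5*x_2**2 to the remainder.
  leading term x_2: no divisor's leading term divides it; move 47/10*x_2 to the remainder.
  leading term 1: no divisor's leading term divides it; move 21/2 to the remainder.
  remainder -x_2**3 - 13/5*x_2**2 + 47/10*x_2 + 21/2 ≠ 0; add h_5 = -x_2**3 - 13/5*x_2**2 + 47/10*x_2 + 21/2 to the basis.

S(f_1,f_3): lcm = x_1*x_2. S = 6*x_1 - x_2**3 - 2*x_2**2 + 7/2*x_2 + 39/2.
  leading term x_1: subtract (-3/2)·f_1 from 6*x_1 - x_2**3 - 2*x_2**2 + 7/2*x_2 + 39/2 → -x_2**3 + 4*x_2**2 + 31/2*x_2 - 33/2
  leading term x_2**3: subtract (1)·h_5 from -x_2**3 + 4*x_2**2 + 31/2*x_2 - 33/2 → 33/5*x_2**2 + 54/5*x_2 - 27
  leading term x_2**2: no divisor's leading term divides it; move 33/5*x_2**2 to the remainder.
  leading term x_2: no divisor's leading term divides it; move 54/5*x_2 to the remainder.
  leading term 1: no divisor's leading term divides it; move -27 to the remainder.
  remainder 33/5*x_2**2 + 54/5*x_2 - 27 ≠ 0; add h_6 = 33/5*x_2**2 + 54/5*x_2 - 27 to the basis.

S(f_1,f_4): lcm = x_1**2. S = -x_1*x_2**2 - 2*x_1*x_2 + 19/3*x_1 + 1/3*x_2 + 11.
  leading term x_1*x_2**2: subtract (1/4*x_2**2)·f_1 from -x_1*x_2**2 - 2*x_1*x_2 + 19/3*x_1 + 1/3*x_2 + 11 → -2*x_1*x_2 + 19/3*x_1 - x_2**4 - 2*x_2**3 + 6*x_2**2 + 1/3*x_2 + 11
  leading term x_1*x_2: subtract (1/2*x_2)·f_1 from -2*x_1*x_2 + 19/3*x_1 - x_2**4 - 2*x_2**3 + 6*x_2**2 + 1/3*x_2 + 11 → 19/3*x_1 - x_2**4 - 4*x_2**3 + 2*x_2**2 + 37/3*x_2 + 11
  leading term x_1: subtract (-19/12)·f_1 from 19/3*x_1 - x_2**4 - 4*x_2**3 + 2*x_2**2 + 37/3*x_2 + 11 → -x_2**4 - 4*x_2**3 + 25/3*x_2**2 + 25*x_2 - 27
  leading term x_2**4: subtract (x_2)·h_5 from -x_2**4 - 4*x_2**3 + 25/3*x_2**2 + 25*x_2 - 27 → -7/5*x_2**3 + 109/30*x_2**2 + 29/2*x_2 - 27
  leading term x_2**3: subtract (7/5)·h_5 from -7/5*x_2**3 + 109/30*x_2**2 + 29/2*x_2 - 27 → 1091/150*x_2**2 + 198/25*x_2 - 417/10
  leading term x_2**2: subtract (1091/990)·h_6 from 1091/150*x_2**2 + 198/25*x_2 - 417/10 → -219/55*x_2 - 657/55
  leading term x_2: no divisor's leading term divides it; move -219/55*x_2 to the remainder.
  leading term 1: no divisor's leading term divides it; move -657/55 to the remainder.
  remainder -219/55*x_2 - 657/55 ≠ 0; add h_7 = -219/55*x_2 - 657/55 to the basis.

The other S-polynomials (S(f_2,f_3), S(f_2,f_4), S(f_3,f_4), S(f_1,h_5), S(f_2,h_5), S(f_3,h_5), S(f_4,h_5), S(f_1,h_6), S(f_2,h_6), S(f_3,h_6), S(f_4,h_6), S(h_5,h_6), S(f_1,h_7), S(f_2,h_7), S(f_3,h_7), S(f_4,h_7), S(h_5,h_7), S(h_6,h_7)) all reduce to 0 modulo the current basis, so we have a Gröbner basis.
Inter-reduce: drop elements whose leading term is divisible by another's, tail-reduce, and make monic.
Reduced Gröbner basis: {x_1 + 3, x_2 + 3}.

Elimination: the polynomial x_2 + 3 lies in the elimination ideal for x_2, so x_2 ∈ {-3}. For each such x_2, the remaining basis elements (now univariate) give the rest of the solution.
  x_2 = -3: the earlier basis element becomes x_1 + 3 = 0, giving x_1 = -3 — point (-3, -3).

{(-3, -3)}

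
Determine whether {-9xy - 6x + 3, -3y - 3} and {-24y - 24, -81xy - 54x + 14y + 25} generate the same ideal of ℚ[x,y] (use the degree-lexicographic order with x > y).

No, the ideals differ.

For a fixed monomial order, each ideal has a unique reduced Gröbner basis; comparing bases decides equality.
Buchberger on the first generating set:
f_1 = -9xy - 6x + 3, LT = xy.
f_2 = -3y - 3, LT = y.

S(f_1,f_2): lcm = xy. S = -⅓x - ⅓.
  reduce S modulo (f_1, f_2):
  remainder -⅓x - ⅓ ≠ 0; add g_3 = -⅓x - ⅓ to the basis.

The other S-polynomials (S(f_1,g_3), S(f_2,g_3)) all reduce to 0 modulo the current basis, so we have a Gröbner basis.
Inter-reduce: drop elements whose leading term is divisible by another's, tail-reduce, and make monic.
Reduced Gröbner basis: {x + 1, y + 1}.

Buchberger on the second generating set:
h_1 = -24y - 24, LT = y.
h_2 = -81xy - 54x + 14y + 25, LT = xy.

S(h_1,h_2): lcm = xy. S = ⅓x + 14/81y + 25/81.
  reduce S modulo (h_1, h_2):
  remainder ⅓x + 11/81 ≠ 0; add k_3 = ⅓x + 11/81 to the basis.

The other S-polynomials (S(h_1,k_3), S(h_2,k_3)) all reduce to 0 modulo the current basis, so we have a Gröbner basis.
Inter-reduce: drop elements whose leading term is divisible by another's, tail-reduce, and make monic.
Reduced Gröbner basis: {x + 11/27, y + 1}.

These differ, so the ideals are not equal.
The same test decides containment: I ⊆ J iff every generator of I reduces to 0 modulo a Gröbner basis of J.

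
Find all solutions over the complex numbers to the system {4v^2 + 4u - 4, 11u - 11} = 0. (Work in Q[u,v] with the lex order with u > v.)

{(1, 0)}

Compute a lex Gröbner basis by Buchberger's algorithm.
f_1 = 4u + 4v^2 - 4, LT = u.
f_2 = 11u - 11, LT = u.

S(f_1,f_2): lcm = u. S = v^2.
  leading term v^2: no divisor's leading term divides it; move v^2 to the remainder.
  remainder v^2 ≠ 0; add h_3 = v^2 to the basis.

S(f_1,h_3): leading monomials are coprime, so the S-polynomial reduces to 0 (Buchberger's first criterion).
S(f_2,h_3): leading monomials are coprime, so the S-polynomial reduces to 0 (Buchberger's first criterion).
Every S-polynomial of the final basis reduces to 0, so we have a Gröbner basis.
Inter-reduce: drop elements whose leading term is divisible by another's, tail-reduce, and make monic.
Reduced Gröbner basis: {u - 1, v^2}.

Elimination: the polynomial v^2 lies in the elimination ideal for v, so v ∈ {0}. For each such v, the remaining basis elements (now univariate) give the rest of the solution.
  v = 0: the earlier basis element becomes u - 1 = 0, giving u = 1 — point (1, 0).
Each listed point satisfies every original equation (direct substitution).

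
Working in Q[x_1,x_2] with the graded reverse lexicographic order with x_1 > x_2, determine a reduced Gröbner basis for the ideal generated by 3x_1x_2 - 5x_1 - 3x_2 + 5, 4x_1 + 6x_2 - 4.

The reduced Gröbner basis is the canonical form of the ideal for this ordering.

f_1 = 3x_1x_2 - 5x_1 - 3x_2 + 5, LT = x_1x_2.
f_2 = 4x_1 + 6x_2 - 4, LT = x_1.

S(f_1,f_2): lcm = x_1x_2. S = -\tfrac{3}{2}x_2^{2} - \tfrac{5}{3}x_1 + \tfrac{5}{3}.
  leading term x_2^{2}: no divisor's leading term divides it; move -\tfrac{3}{2}x_2^{2} to the remainder.
  leading term x_1: subtract (-\tfrac{5}{12})·f_2 from -\tfrac{5}{3}x_1 + \tfrac{5}{3} → \tfrac{5}{2}x_2
  leading term x_2: no divisor's leading term divides it; move \tfrac{5}{2}x_2 to the remainder.
  remainder -\tfrac{3}{2}x_2^{2} + \tfrac{5}{2}x_2 ≠ 0; add g_3 = -\tfrac{3}{2}x_2^{2} + \tfrac{5}{2}x_2 to the basis.

The other S-polynomials (S(f_1,g_3), S(f_2,g_3)) all reduce to 0 modulo the current basis, so we have a Gröbner basis.
Inter-reduce: drop elements whose leading term is divisible by another's, tail-reduce, and make monic.

G = {x_2^{2} - \tfrac{5}{3}x_2, x_1 + \tfrac{3}{2}x_2 - 1}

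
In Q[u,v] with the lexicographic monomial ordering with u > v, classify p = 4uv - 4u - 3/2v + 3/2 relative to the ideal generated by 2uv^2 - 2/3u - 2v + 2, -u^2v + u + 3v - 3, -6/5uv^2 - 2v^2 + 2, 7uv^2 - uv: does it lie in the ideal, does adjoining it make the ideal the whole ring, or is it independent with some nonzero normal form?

4uv - 4u - 3/2v + 3/2 lies in I (it reduces to 0).

First compute the reduced Gröbner basis of I by Buchberger's algorithm.
f_1 = 2uv^2 - 2/3u - 2v + 2, LT = uv^2.
f_2 = -u^2v + u + 3v - 3, LT = u^2v.
f_3 = -6/5uv^2 - 2v^2 + 2, LT = uv^2.
f_4 = 7uv^2 - uv, LT = uv^2.

S(f_1,f_2): lcm = u^2v^2. S = -1/3u^2 + u + 3v^2 - 3v.
  leading term u^2: no divisor's leading term divides it; move -1/3u^2 to the remainder.
  leading term u: no divisor's leading term divides it; move u to the remainder.
  leading term v^2: no divisor's leading term divides it; move 3v^2 to the remainder.
  leading term v: no divisor's leading term divides it; move -3v to the remainder.
  remainder -1/3u^2 + u + 3v^2 - 3v ≠ 0; add h_5 = -1/3u^2 + u + 3v^2 - 3v to the basis.

S(f_1,f_3): lcm = uv^2. S = -1/3u - 5/3v^2 - v + 8/3.
  leading term u: no divisor's leading term divides it; move -1/3u to the remainder.
  leading term v^2: no divisor's leading term divides it; move -5/3v^2 to the remainder.
  leading term v: no divisor's leading term divides it; move -v to the remainder.
  leading term 1: no divisor's leading term divides it; move 8/3 to the remainder.
  remainder -1/3u - 5/3v^2 - v + 8/3 ≠ 0; add h_6 = -1/3u - 5/3v^2 - v + 8/3 to the basis.

S(f_1,f_4): lcm = uv^2. S = 1/7uv - 1/3u - v + 1.
  leading term uv: subtract (-3/7v)·h_6 from 1/7uv - 1/3u - v + 1 → -1/3u - 5/7v^3 - 3/7v^2 + 1/7v + 1
  leading term u: subtract (1)·h_6 from -1/3u - 5/7v^3 - 3/7v^2 + 1/7v + 1 → -5/7v^3 + 26/21v^2 + 8/7v - 5/3
  leading term v^3: no divisor's leading term divides it; move -5/7v^3 to the remainder.
  leading term v^2: no divisor's leading term divides it; move 26/21v^2 to the remainder.
  leading term v: no divisor's leading term divides it; move 8/7v to the remainder.
  leading term 1: no divisor's leading term divides it; move -5/3 to the remainder.
  remainder -5/7v^3 + 26/21v^2 + 8/7v - 5/3 ≠ 0; add h_7 = -5/7v^3 + 26/21v^2 + 8/7v - 5/3 to the basis.

S(f_2,f_3): lcm = u^2v^2. S = -5/3uv^2 - uv + 5/3u - 3v^2 + 3v.
  leading term uv^2: subtract (-5/6)·f_1 from -5/3uv^2 - uv + 5/3u - 3v^2 + 3v → -uv + 10/9u - 3v^2 + 4/3v + 5/3
  leading term uv: subtract (3v)·h_6 from -uv + 10/9u - 3v^2 + 4/3v + 5/3 → 10/9u + 5v^3 - 20/3v + 5/3
  leading term u: subtract (-10/3)·h_6 from 10/9u + 5v^3 - 20/3v + 5/3 → 5v^3 - 50/9v^2 - 10v + 95/9
  leading term v^3: subtract (-7)·h_7 from 5v^3 - 50/9v^2 - 10v + 95/9 → 28/9v^2 - 2v - 10/9
  leading term v^2: no divisor's leading term divides it; move 28/9v^2 to the remainder.
  leading term v: no divisor's leading term divides it; move -2v to the remainder.
  leading term 1: no divisor's leading term divides it; move -10/9 to the remainder.
  remainder 28/9v^2 - 2v - 10/9 ≠ 0; add h_8 = 28/9v^2 - 2v - 10/9 to the basis.

S(f_2,f_4): lcm = u^2v^2. S = 1/7u^2v - uv - 3v^2 + 3v.
  leading term u^2v: subtract (-1/7)·f_2 from 1/7u^2v - uv - 3v^2 + 3v → -uv + 1/7u - 3v^2 + 24/7v - 3/7
  leading term uv: subtract (3v)·h_6 from -uv + 1/7u - 3v^2 + 24/7v - 3/7 → 1/7u + 5v^3 - 32/7v - 3/7
  leading term u: subtract (-3/7)·h_6 from 1/7u + 5v^3 - 32/7v - 3/7 → 5v^3 - 5/7v^2 - 5v + 5/7
  leading term v^3: subtract (-7)·h_7 from 5v^3 - 5/7v^2 - 5v + 5/7 → 167/21v^2 + 3v - 230/21
  leading term v^2: subtract (501/196)·h_8 from 167/21v^2 + 3v - 230/21 → 795/98v - 795/98
  leading term v: no divisor's leading term divides it; move 795/98v to the remainder.
  leading term 1: no divisor's leading term divides it; move -795/98 to the remainder.
  remainder 795/98v - 795/98 ≠ 0; add h_9 = 795/98v - 795/98 to the basis.

The other S-polynomials (S(f_3,f_4), S(f_1,h_5), S(f_2,h_5), S(f_3,h_5), S(f_4,h_5), S(f_1,h_6), S(f_2,h_6), S(f_3,h_6), S(f_4,h_6), S(h_5,h_6), S(f_1,h_7), S(f_2,h_7), S(f_3,h_7), S(f_4,h_7), S(h_5,h_7), S(h_6,h_7), S(f_1,h_8), S(f_2,h_8), S(f_3,h_8), S(f_4,h_8), S(h_5,h_8), S(h_6,h_8), S(h_7,h_8), S(f_1,h_9), S(f_2,h_9), S(f_3,h_9), S(f_4,h_9), S(h_5,h_9), S(h_6,h_9), S(h_7,h_9), S(h_8,h_9)) all reduce to 0 modulo the current basis, so we have a Gröbner basis.
Inter-reduce: drop elements whose leading term is divisible by another's, tail-reduce, and make monic.
Reduced Gröbner basis: {u, v - 1}.
Label its elements g_1 = u, g_2 = v - 1.

Reduce p = 4uv - 4u - 3/2v + 3/2 modulo G:
  leading term uv: subtract (4v)·g_1 from 4uv - 4u - 3/2v + 3/2 → -4u - 3/2v + 3/2
  leading term u: subtract (-4)·g_1 from -4u - 3/2v + 3/2 → -3/2v + 3/2
  leading term v: subtract (-3/2)·g_2 from -3/2v + 3/2 → 0
  normal form = 0.
Since the normal form is 0, p ∈ I.

The remainder on division by a Gröbner basis is unique — it is the normal form.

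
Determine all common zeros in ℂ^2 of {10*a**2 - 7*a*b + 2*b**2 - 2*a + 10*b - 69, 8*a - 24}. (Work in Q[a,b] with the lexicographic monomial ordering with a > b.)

Compute a lex Gröbner basis by Buchberger's algorithm.
f_1 = 10*a**2 - 7*a*b - 2*a + 2*b**2 + 10*b - 69, LT = a**2.
f_2 = 8*a - 24, LT = a.

S(f_1,f_2): lcm = a**2. S = -7/10*a*b + 14/5*a + 1/5*b**2 + b - 69/10.
  leading term a*b: subtract (-7/80*b)·f_2 from -7/10*a*b + 14/5*a + 1/5*b**2 + b - 69/10 → 14/5*a + 1/5*b**2 - 11/10*b - 69/10
  leading term a: subtract (7/20)·f_2 from 14/5*a + 1/5*b**2 - 11/10*b - 69/10 → 1/5*b**2 - 11/10*b + 3/2
  leading term b**2: no divisor's leading term divides it; move 1/5*b**2 to the remainder.
  leading term b: no divisor's leading term divides it; move -11/10*b to the remainder.
  leading term 1: no divisor's leading term divides it; move 3/2 to the remainder.
  remainder 1/5*b**2 - 11/10*b + 3/2 ≠ 0; add h_3 = 1/5*b**2 - 11/10*b + 3/2 to the basis.

The other S-polynomials (S(f_1,h_3), S(f_2,h_3)) all reduce to 0 modulo the current basis, so we have a Gröbner basis.
Inter-reduce: drop elements whose leading term is divisible by another's, tail-reduce, and make monic.
Reduced Gröbner basis: {a - 3, b**2 - 11/2*b + 15/2}.

Elimination: the polynomial b**2 - 11/2*b + 15/2 lies in the elimination ideal for b, so b ∈ {5/2, 3}. For each such b, the remaining basis elements (now univariate) give the rest of the solution.
  b = 5/2: the earlier basis element becomes a - 3 = 0, giving a = 3 — point (3, 5/2).
  b = 3: the earlier basis element becomes a - 3 = 0, giving a = 3 — point (3, 3).
Each listed point satisfies every original equation (direct substitution).

{(3, 5/2), (3, 3)}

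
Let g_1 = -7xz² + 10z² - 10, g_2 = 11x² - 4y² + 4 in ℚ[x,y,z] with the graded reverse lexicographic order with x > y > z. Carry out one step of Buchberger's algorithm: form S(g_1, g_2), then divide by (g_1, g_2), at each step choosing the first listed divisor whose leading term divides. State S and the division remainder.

S(g_1, g_2) = 4/11y²z² - 10/7xz² - 4/11z² + 10/7x; remainder on division = 4/11y²z² - 1296/539z² + 10/7x + 100/49.

lcm(LM(g_1), LM(g_2)) = x²z².
S = (lcm/LT(g_1))·g_1 − (lcm/LT(g_2))·g_2 = 4/11y²z² - 10/7xz² - 4/11z² + 10/7x.
Reduce S modulo (g_1, g_2) in that order:
  leading term y²z²: no divisor's leading term divides it; move 4/11y²z² to the remainder.
  leading term xz²: subtract (10/49)·g_1 from -10/7xz² - 4/11z² + 10/7x → -1296/539z² + 10/7x + 100/49
  leading term z²: no divisor's leading term divides it; move -1296/539z² to the remainder.
  leading term x: no divisor's leading term divides it; move 10/7x to the remainder.
  leading term 1: no divisor's leading term divides it; move 100/49 to the remainder.
The remainder 4/11y²z² - 1296/539z² + 10/7x + 100/49 is nonzero, so it would be added as the next basis element.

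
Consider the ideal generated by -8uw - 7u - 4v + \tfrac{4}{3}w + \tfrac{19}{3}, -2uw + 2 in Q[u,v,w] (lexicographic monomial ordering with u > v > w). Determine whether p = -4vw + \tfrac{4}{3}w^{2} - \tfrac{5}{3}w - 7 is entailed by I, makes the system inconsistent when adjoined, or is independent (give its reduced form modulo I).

First compute the reduced Gröbner basis of I by Buchberger's algorithm.
f_1 = -8uw - 7u - 4v + \tfrac{4}{3}w + \tfrac{19}{3}, LT = uw.
f_2 = -2uw + 2, LT = uw.

S(f_1,f_2): lcm = uw. S = \tfrac{7}{8}u + \tfrac{1}{2}v - \tfrac{1}{6}w + \tfrac{5}{24}.
  leading term u: no divisor's leading term divides it; move \tfrac{7}{8}u to the remainder.
  leading term v: no divisor's leading term divides it; move \tfrac{1}{2}v to the remainder.
  leading term w: no divisor's leading term divides it; move -\tfrac{1}{6}w to the remainder.
  leading term 1: no divisor's leading term divides it; move \tfrac{5}{24} to the remainder.
  remainder \tfrac{7}{8}u + \tfrac{1}{2}v - \tfrac{1}{6}w + \tfrac{5}{24} ≠ 0; add h_3 = \tfrac{7}{8}u + \tfrac{1}{2}v - \tfrac{1}{6}w + \tfrac{5}{24} to the basis.

S(f_1,h_3): lcm = uw. S = \tfrac{7}{8}u - \tfrac{4}{7}vw + \tfrac{1}{2}v + \tfrac{4}{21}w^{2} - \tfrac{17}{42}w - \tfrac{19}{24}.
  leading term u: subtract (1)·h_3 from \tfrac{7}{8}u - \tfrac{4}{7}vw + \tfrac{1}{2}v + \tfrac{4}{21}w^{2} - \tfrac{17}{42}w - \tfrac{19}{24} → -\tfrac{4}{7}vw + \tfrac{4}{21}w^{2} - \tfrac{5}{21}w - 1
  leading term vw: no divisor's leading term divides it; move -\tfrac{4}{7}vw to the remainder.
  leading term w^{2}: no divisor's leading term divides it; move \tfrac{4}{21}w^{2} to the remainder.
  leading term w: no divisor's leading term divides it; move -\tfrac{5}{21}w to the remainder.
  leading term 1: no divisor's leading term divides it; move -1 to the remainder.
  remainder -\tfrac{4}{7}vw + \tfrac{4}{21}w^{2} - \tfrac{5}{21}w - 1 ≠ 0; add h_4 = -\tfrac{4}{7}vw + \tfrac{4}{21}w^{2} - \tfrac{5}{21}w - 1 to the basis.

The other S-polynomials (S(f_2,h_3), S(f_1,h_4), S(f_2,h_4), S(h_3,h_4)) all reduce to 0 modulo the current basis, so we have a Gröbner basis.
Inter-reduce: drop elements whose leading term is divisible by another's, tail-reduce, and make monic.
Reduced Gröbner basis: {u + \tfrac{4}{7}v - \tfrac{4}{21}w + \tfrac{5}{21}, vw - \tfrac{1}{3}w^{2} + \tfrac{5}{12}w + \tfrac{7}{4}}.
Label its elements g_1 = u + \tfrac{4}{7}v - \tfrac{4}{21}w + \tfrac{5}{21}, g_2 = vw - \tfrac{1}{3}w^{2} + \tfrac{5}{12}w + \tfrac{7}{4}.

Reduce p = -4vw + \tfrac{4}{3}w^{2} - \tfrac{5}{3}w - 7 modulo G:
  leading term vw: subtract (-4)·g_2 from -4vw + \tfrac{4}{3}w^{2} - \tfrac{5}{3}w - 7 → 0
  normal form = 0.
Since the normal form is 0, p ∈ I.

-4vw + \tfrac{4}{3}w^{2} - \tfrac{5}{3}w - 7 lies in I (it reduces to 0).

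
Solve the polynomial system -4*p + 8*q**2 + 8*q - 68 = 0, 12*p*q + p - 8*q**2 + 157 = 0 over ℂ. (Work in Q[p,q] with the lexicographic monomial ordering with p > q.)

{(-5, 2), (-7*sqrt(2769)/48 - 305/48, -11/8 + sqrt(2769)/24), (-305/48 + 7*sqrt(2769)/48, -sqrt(2769)/24 - 11/8)}

Compute a lex Gröbner basis by Buchberger's algorithm.
f_1 = -4*p + 8*q**2 + 8*q - 68, LT = p.
f_2 = 12*p*q + p - 8*q**2 + 157, LT = p*q.

S(f_1,f_2): lcm = p*q. S = -1/12*p - 2*q**3 - 4/3*q**2 + 17*q - 157/12.
  reduce S modulo (f_1, f_2):
  remainder -2*q**3 - 3/2*q**2 + 101/6*q - 35/3 ≠ 0; add h_3 = -2*q**3 - 3/2*q**2 + 101/6*q - 35/3 to the basis.

The other S-polynomials (S(f_1,h_3), S(f_2,h_3)) all reduce to 0 modulo the current basis, so we have a Gröbner basis.
Inter-reduce: drop elements whose leading term is divisible by another's, tail-reduce, and make monic.
Reduced Gröbner basis: {p - 2*q**2 - 2*q + 17, q**3 + 3/4*q**2 - 101/12*q + 35/6}.

Elimination: the polynomial q**3 + 3/4*q**2 - 101/12*q + 35/6 lies in the elimination ideal for q, so q ∈ {2, -11/8 + sqrt(2769)/24, -sqrt(2769)/24 - 11/8}. For each such q, the remaining basis elements (now univariate) give the rest of the solution.
  q = 2: the earlier basis element becomes p + 5 = 0, giving p = -5 — point (-5, 2).
  q = -11/8 + sqrt(2769)/24: the earlier basis element becomes p + 305/48 + 7*sqrt(2769)/48 = 0, giving p = -7*sqrt(2769)/48 - 305/48 — point (-7*sqrt(2769)/48 - 305/48, -11/8 + sqrt(2769)/24).
  q = -sqrt(2769)/24 - 11/8: the earlier basis element becomes p - 7*sqrt(2769)/48 + 305/48 = 0, giving p = -305/48 + 7*sqrt(2769)/48 — point (-305/48 + 7*sqrt(2769)/48, -sqrt(2769)/24 - 11/8).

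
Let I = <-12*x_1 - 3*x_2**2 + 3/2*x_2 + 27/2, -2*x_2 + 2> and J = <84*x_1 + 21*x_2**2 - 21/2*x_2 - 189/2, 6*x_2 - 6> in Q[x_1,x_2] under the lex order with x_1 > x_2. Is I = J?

Since reduced Gröbner bases are canonical representatives of ideals under a given ordering, it suffices to compute and compare them.
Buchberger on the first generating set:
f_1 = -12*x_1 - 3*x_2**2 + 3/2*x_2 + 27/2, LT = x_1.
f_2 = -2*x_2 + 2, LT = x_2.

The S-polynomials (S(f_1,f_2)) all reduce to 0 modulo the current basis, so we have a Gröbner basis.
Inter-reduce: drop elements whose leading term is divisible by another's, tail-reduce, and make monic.
Reduced Gröbner basis: {x_1 - 1, x_2 - 1}.

Buchberger on the second generating set:
h_1 = 84*x_1 + 21*x_2**2 - 21/2*x_2 - 189/2, LT = x_1.
h_2 = 6*x_2 - 6, LT = x_2.

The S-polynomials (S(h_1,h_2)) all reduce to 0 modulo the current basis, so we have a Gröbner basis.
Inter-reduce: drop elements whose leading term is divisible by another's, tail-reduce, and make monic.
Reduced Gröbner basis: {x_1 - 1, x_2 - 1}.

Same reduced basis, so the two generating sets span the same ideal.

Yes, the ideals are equal.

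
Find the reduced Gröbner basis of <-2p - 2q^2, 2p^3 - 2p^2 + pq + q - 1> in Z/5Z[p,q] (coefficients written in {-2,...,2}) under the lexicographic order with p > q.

G = {p + q^2, q^6 + q^4 - 2q^3 + 2q - 2}

f_1 = -2p - 2q^2, LT = p.
f_2 = 2p^3 - 2p^2 + pq + q - 1, LT = p^3.

S(f_1,f_2): lcm = p^3. S = p^2q^2 + p^2 + 2pq + 2q - 2.
  reduce S modulo (f_1, f_2):
  remainder q^6 + q^4 - 2q^3 + 2q - 2 ≠ 0; add g_3 = q^6 + q^4 - 2q^3 + 2q - 2 to the basis.

The other S-polynomials (S(f_1,g_3), S(f_2,g_3)) all reduce to 0 modulo the current basis, so we have a Gröbner basis.
Inter-reduce: drop elements whose leading term is divisible by another's, tail-reduce, and make monic.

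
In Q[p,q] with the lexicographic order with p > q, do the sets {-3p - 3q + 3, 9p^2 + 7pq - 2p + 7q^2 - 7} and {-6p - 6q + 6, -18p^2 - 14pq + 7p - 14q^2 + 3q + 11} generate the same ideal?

Two ideals are equal iff their reduced Gröbner bases coincide (the reduced basis is unique for a fixed ordering).
Buchberger on the first generating set:
f_1 = -3p - 3q + 3, LT = p.
f_2 = 9p^2 + 7pq - 2p + 7q^2 - 7, LT = p^2.

S(f_1,f_2): lcm = p^2. S = 2/9pq - 7/9p - 7/9q^2 + 7/9.
  reduce S modulo (f_1, f_2):
  remainder -q^2 + q ≠ 0; add g_3 = -q^2 + q to the basis.

The other S-polynomials (S(f_1,g_3), S(f_2,g_3)) all reduce to 0 modulo the current basis, so we have a Gröbner basis.
Inter-reduce: drop elements whose leading term is divisible by another's, tail-reduce, and make monic.
Reduced Gröbner basis: {p + q - 1, q^2 - q}.

Buchberger on the second generating set:
h_1 = -6p - 6q + 6, LT = p.
h_2 = -18p^2 - 14pq + 7p - 14q^2 + 3q + 11, LT = p^2.

S(h_1,h_2): lcm = p^2. S = 2/9pq - 11/18p - 7/9q^2 + 1/6q + 11/18.
  reduce S modulo (h_1, h_2):
  remainder -q^2 + q ≠ 0; add k_3 = -q^2 + q to the basis.

The other S-polynomials (S(h_1,k_3), S(h_2,k_3)) all reduce to 0 modulo the current basis, so we have a Gröbner basis.
Inter-reduce: drop elements whose leading term is divisible by another's, tail-reduce, and make monic.
Reduced Gröbner basis: {p + q - 1, q^2 - q}.

Same reduced basis, so the two generating sets span the same ideal.

Yes, the ideals are equal.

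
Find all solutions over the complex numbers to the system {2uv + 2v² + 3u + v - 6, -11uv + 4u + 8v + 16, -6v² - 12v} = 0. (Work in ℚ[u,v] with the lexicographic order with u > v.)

{(0, -2)}

Compute a lex Gröbner basis by Buchberger's algorithm.
f_1 = 2uv + 3u + 2v² + v - 6, LT = uv.
f_2 = -11uv + 4u + 8v + 16, LT = uv.
f_3 = -6v² - 12v, LT = v².

S(f_1,f_2): lcm = uv. S = 41/22u + v² + 27/22v - 17/11.
  leading term u: no divisor's leading term divides it; move 41/22u to the remainder.
  leading term v²: subtract (-⅙)·f_3 from v² + 27/22v - 17/11 → -17/22v - 17/11
  leading term v: no divisor's leading term divides it; move -17/22v to the remainder.
  leading term 1: no divisor's leading term divides it; move -17/11 to the remainder.
  remainder 41/22u - 17/22v - 17/11 ≠ 0; add h_4 = 41/22u - 17/22v - 17/11 to the basis.

S(f_1,f_3): lcm = uv². S = -½uv + v³ + ½v² - 3v.
  leading term uv: subtract (-¼)·f_1 from -½uv + v³ + ½v² - 3v → ¾u + v³ + v² - 11/4v - 3/2
  leading term u: subtract (33/82)·h_4 from ¾u + v³ + v² - 11/4v - 3/2 → v³ + v² - 100/41v - 36/41
  leading term v³: subtract (-⅙v)·f_3 from v³ + v² - 100/41v - 36/41 → -v² - 100/41v - 36/41
  leading term v²: subtract (⅙)·f_3 from -v² - 100/41v - 36/41 → -18/41v - 36/41
  leading term v: no divisor's leading term divides it; move -18/41v to the remainder.
  leading term 1: no divisor's leading term divides it; move -36/41 to the remainder.
  remainder -18/41v - 36/41 ≠ 0; add h_5 = -18/41v - 36/41 to the basis.

The other S-polynomials (S(f_2,f_3), S(f_1,h_4), S(f_2,h_4), S(f_3,h_4), S(f_1,h_5), S(f_2,h_5), S(f_3,h_5), S(h_4,h_5)) all reduce to 0 modulo the current basis, so we have a Gröbner basis.
Inter-reduce: drop elements whose leading term is divisible by another's, tail-reduce, and make monic.
Reduced Gröbner basis: {u, v + 2}.

The lex basis is triangular: the last element involves only v. Solving v + 2 = 0 gives v ∈ {-2}; substituting each value into the earlier elements determines the remaining variables.
  v = -2: the earlier basis element becomes u = 0, giving u = 0 — point (0, -2).
Each listed point satisfies every original equation (direct substitution).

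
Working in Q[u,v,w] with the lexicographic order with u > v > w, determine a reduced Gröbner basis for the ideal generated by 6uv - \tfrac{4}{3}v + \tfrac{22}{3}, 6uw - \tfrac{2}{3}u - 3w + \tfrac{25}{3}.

Buchberger's algorithm terminates because the ascending chain of leading-term ideals stabilizes.

f_1 = 6uv - \tfrac{4}{3}v + \tfrac{22}{3}, LT = uv.
f_2 = 6uw - \tfrac{2}{3}u - 3w + \tfrac{25}{3}, LT = uw.

S(f_1,f_2): lcm = uvw. S = \tfrac{1}{9}uv + \tfrac{5}{18}vw - \tfrac{25}{18}v + \tfrac{11}{9}w.
  leading term uv: subtract (\tfrac{1}{54})·f_1 from \tfrac{1}{9}uv + \tfrac{5}{18}vw - \tfrac{25}{18}v + \tfrac{11}{9}w → \tfrac{5}{18}vw - \tfrac{221}{162}v + \tfrac{11}{9}w - \tfrac{11}{81}
  leading term vw: no divisor's leading term divides it; move \tfrac{5}{18}vw to the remainder.
  leading term v: no divisor's leading term divides it; move -\tfrac{221}{162}v to the remainder.
  leading term w: no divisor's leading term divides it; move \tfrac{11}{9}w to the remainder.
  leading term 1: no divisor's leading term divides it; move -\tfrac{11}{81} to the remainder.
  remainder \tfrac{5}{18}vw - \tfrac{221}{162}v + \tfrac{11}{9}w - \tfrac{11}{81} ≠ 0; add g_3 = \tfrac{5}{18}vw - \tfrac{221}{162}v + \tfrac{11}{9}w - \tfrac{11}{81} to the basis.

S(f_1,g_3): lcm = uvw. S = \tfrac{221}{45}uv - \tfrac{22}{5}uw + \tfrac{22}{45}u - \tfrac{2}{9}vw + \tfrac{11}{9}w.
  leading term uv: subtract (\tfrac{221}{270})·f_1 from \tfrac{221}{45}uv - \tfrac{22}{5}uw + \tfrac{22}{45}u - \tfrac{2}{9}vw + \tfrac{11}{9}w → -\tfrac{22}{5}uw + \tfrac{22}{45}u - \tfrac{2}{9}vw + \tfrac{442}{405}v + \tfrac{11}{9}w - \tfrac{2431}{405}
  leading term uw: subtract (-\tfrac{11}{15})·f_2 from -\tfrac{22}{5}uw + \tfrac{22}{45}u - \tfrac{2}{9}vw + \tfrac{442}{405}v + \tfrac{11}{9}w - \tfrac{2431}{405} → -\tfrac{2}{9}vw + \tfrac{442}{405}v - \tfrac{44}{45}w + \tfrac{44}{405}
  leading term vw: subtract (-\tfrac{4}{5})·g_3 from -\tfrac{2}{9}vw + \tfrac{442}{405}v - \tfrac{44}{45}w + \tfrac{44}{405} → 0
  remainder 0.

S(f_2,g_3): lcm = uvw. S = \tfrac{24}{5}uv - \tfrac{22}{5}uw + \tfrac{22}{45}u - \tfrac{1}{2}vw + \tfrac{25}{18}v.
  leading term uv: subtract (\tfrac{4}{5})·f_1 from \tfrac{24}{5}uv - \tfrac{22}{5}uw + \tfrac{22}{45}u - \tfrac{1}{2}vw + \tfrac{25}{18}v → -\tfrac{22}{5}uw + \tfrac{22}{45}u - \tfrac{1}{2}vw + \tfrac{221}{90}v - \tfrac{88}{15}
  leading term uw: subtract (-\tfrac{11}{15})·f_2 from -\tfrac{22}{5}uw + \tfrac{22}{45}u - \tfrac{1}{2}vw + \tfrac{221}{90}v - \tfrac{88}{15} → -\tfrac{1}{2}vw + \tfrac{221}{90}v - \tfrac{11}{5}w + \tfrac{11}{45}
  leading term vw: subtract (-\tfrac{9}{5})·g_3 from -\tfrac{1}{2}vw + \tfrac{221}{90}v - \tfrac{11}{5}w + \tfrac{11}{45} → 0
  remainder 0.

Every S-polynomial of the final basis reduces to 0, so we have a Gröbner basis.

G = {uv - \tfrac{2}{9}v + \tfrac{11}{9}, uw - \tfrac{1}{9}u - \tfrac{1}{2}w + \tfrac{25}{18}, vw - \tfrac{221}{45}v + \tfrac{22}{5}w - \tfrac{22}{45}}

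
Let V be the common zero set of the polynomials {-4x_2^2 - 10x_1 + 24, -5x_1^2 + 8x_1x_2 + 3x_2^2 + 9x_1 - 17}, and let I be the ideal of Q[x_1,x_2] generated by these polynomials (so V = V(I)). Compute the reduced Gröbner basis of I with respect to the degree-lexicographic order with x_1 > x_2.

The reduced Gröbner basis is the canonical form of the ideal for this ordering.

f_1 = -4x_2^2 - 10x_1 + 24, LT = x_2^2.
f_2 = -5x_1^2 + 8x_1x_2 + 3x_2^2 + 9x_1 - 17, LT = x_1^2.

The S-polynomials (S(f_1,f_2)) all reduce to 0 modulo the current basis, so we have a Gröbner basis.

G = {x_1^2 - 8/5x_1x_2 - 3/10x_1 - 1/5, x_2^2 + 5/2x_1 - 6}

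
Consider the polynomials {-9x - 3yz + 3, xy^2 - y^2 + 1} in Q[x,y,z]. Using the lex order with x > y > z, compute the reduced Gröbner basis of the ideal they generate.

f_1 = -9x - 3yz + 3, LT = x.
f_2 = xy^2 - y^2 + 1, LT = xy^2.

S(f_1,f_2): lcm = xy^2. S = 1/3y^3z + 2/3y^2 - 1.
  reduce S modulo (f_1, f_2):
  remainder 1/3y^3z + 2/3y^2 - 1 ≠ 0; add g_3 = 1/3y^3z + 2/3y^2 - 1 to the basis.

The other S-polynomials (S(f_1,g_3), S(f_2,g_3)) all reduce to 0 modulo the current basis, so we have a Gröbner basis.
Inter-reduce: drop elements whose leading term is divisible by another's, tail-reduce, and make monic.

G = {x + 1/3yz - 1/3, y^3z + 2y^2 - 3}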